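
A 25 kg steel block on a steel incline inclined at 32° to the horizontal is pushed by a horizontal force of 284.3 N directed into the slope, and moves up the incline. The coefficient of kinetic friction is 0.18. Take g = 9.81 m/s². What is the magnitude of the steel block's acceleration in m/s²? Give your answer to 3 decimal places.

The horizontal push has components F cos 32° = 284.3 × 0.8480 = 241.086 N up the incline and F sin 32° = 284.3 × 0.5299 = 150.651 N pressing into the surface.
The normal force is therefore N = mg cos 32° + F sin 32° = 207.972 + 150.651 = 358.623 N, and kinetic friction down the slope is μN = 0.18 × 358.623 = 64.552 N.
Along the incline: F cos 32° − mg sin 32° − μN = ma, so 241.086 − 129.958 − 64.552 = 25 a, giving a = 1.8630 m/s².

1.863 m/s²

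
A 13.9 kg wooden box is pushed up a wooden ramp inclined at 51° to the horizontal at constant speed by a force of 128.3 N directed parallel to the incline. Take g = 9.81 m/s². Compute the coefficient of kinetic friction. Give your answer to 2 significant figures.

0.26

At constant speed ΣF = 0 along the incline. The applied 128.3 N acts up the slope; the weight component mg sin 51° = 105.971 N and kinetic friction μN both act down the slope.
So 128.3 = 105.971 + μ × 85.813, giving μ = (128.3 − 105.971) / 85.813 = 0.2602.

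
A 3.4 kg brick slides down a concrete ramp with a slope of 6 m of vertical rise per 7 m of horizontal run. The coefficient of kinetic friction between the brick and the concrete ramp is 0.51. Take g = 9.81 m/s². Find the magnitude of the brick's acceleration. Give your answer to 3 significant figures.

2.59 m/s²

Resolving the weight along the incline: the component pulling the brick down the slope is mg sin 40.60° = 3.4 × 9.81 × 0.6508 = 21.707 N, and the normal force is N = mg cos 40.60° = 3.4 × 9.81 × 0.7593 = 25.326 N.
Kinetic friction acts up the slope with magnitude f = μN = 0.51 × 25.326 = 12.916 N.
Net force along the incline is 21.707 − 12.916 = 8.791 N, so a = 8.791 / 3.4 = 2.5856 m/s².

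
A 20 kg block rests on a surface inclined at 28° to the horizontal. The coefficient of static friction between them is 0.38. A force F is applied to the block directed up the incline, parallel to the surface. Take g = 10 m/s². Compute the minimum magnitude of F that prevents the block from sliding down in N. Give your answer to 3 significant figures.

The normal force is N = mg cos 28° = 176.590 N. With F at its minimum the block is on the verge of sliding down, so static friction is at its maximum μ_s N = 0.38 × 176.590 = 67.104 N and acts up the slope.
Equilibrium along the incline: F + μ_s N = mg sin 28°, so F = 93.894 − 67.104 = 26.790 N.

26.8 N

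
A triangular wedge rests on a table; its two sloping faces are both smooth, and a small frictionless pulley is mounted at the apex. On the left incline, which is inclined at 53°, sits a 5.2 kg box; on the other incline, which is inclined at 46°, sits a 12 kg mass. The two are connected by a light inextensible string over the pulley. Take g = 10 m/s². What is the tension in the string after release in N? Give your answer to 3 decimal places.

55.071 N

Resolve each weight along its own incline: the 5.2 kg mass has component 5.2 × 10 × sin 53° = 41.529 N down its slope, and the 12 kg mass has 12 × 10 × sin 46° = 86.321 N down its slope.
The 12 kg side's 86.321 N exceeds the other side's 41.529 N, so that mass slides down and the 5.2 kg mass slides up. Taking that direction as positive, Newton's second law for the whole system gives 86.321 − 41.529 = (5.2 + 12) a, so a = 44.792 / 17.2 = 2.6042 m/s².
For the 5.2 kg mass (up-slope positive): T − 41.529 = 5.2 × 2.6042, so T = 55.071 N.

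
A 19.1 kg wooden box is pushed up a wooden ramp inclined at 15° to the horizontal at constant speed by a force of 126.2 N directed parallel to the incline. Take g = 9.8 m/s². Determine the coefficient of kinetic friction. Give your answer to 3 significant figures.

At constant speed ΣF = 0 along the incline. The applied 126.2 N acts up the slope; the weight component mg sin 15° = 48.446 N and kinetic friction μN both act down the slope.
So 126.2 = 48.446 + μ × 180.802, giving μ = (126.2 − 48.446) / 180.802 = 0.4301.

0.430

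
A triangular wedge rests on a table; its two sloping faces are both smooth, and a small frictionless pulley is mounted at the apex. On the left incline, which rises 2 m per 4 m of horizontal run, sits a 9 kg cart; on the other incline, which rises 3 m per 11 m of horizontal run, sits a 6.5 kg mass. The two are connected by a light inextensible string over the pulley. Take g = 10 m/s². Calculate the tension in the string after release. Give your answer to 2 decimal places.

Resolve each weight along its own incline: the 9 kg mass has component 9 × 10 × sin 26.57° = 40.249 N down its slope, and the 6.5 kg mass has 6.5 × 10 × sin 15.26° = 17.103 N down its slope.
The 9 kg side's 40.249 N exceeds the other side's 17.103 N, so that mass slides down and the 6.5 kg mass slides up. Taking that direction as positive, Newton's second law for the whole system gives 40.249 − 17.103 = (9 + 6.5) a, so a = 23.146 / 15.5 = 1.4933 m/s².
For the 6.5 kg mass (up-slope positive): T − 17.103 = 6.5 × 1.4933, so T = 26.809 N.

26.81 N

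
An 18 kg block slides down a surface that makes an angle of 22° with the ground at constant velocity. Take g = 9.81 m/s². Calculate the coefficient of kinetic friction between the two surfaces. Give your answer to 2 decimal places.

0.40

At constant velocity the net force along the incline is zero: mg sin 22° = μ mg cos 22°.
So μ = tan 22° = 0.3746 / 0.9272 = 0.4040.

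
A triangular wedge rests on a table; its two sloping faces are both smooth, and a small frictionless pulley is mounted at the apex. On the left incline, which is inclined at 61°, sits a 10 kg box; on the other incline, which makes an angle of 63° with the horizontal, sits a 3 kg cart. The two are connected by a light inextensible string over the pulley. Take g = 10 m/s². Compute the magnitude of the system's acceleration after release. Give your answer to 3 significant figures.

Resolve each weight along its own incline: the 10 kg mass has component 10 × 10 × sin 61° = 87.462 N down its slope, and the 3 kg mass has 3 × 10 × sin 63° = 26.730 N down its slope.
The 10 kg side's 87.462 N exceeds the other side's 26.730 N, so that mass slides down and the 3 kg mass slides up. Taking that direction as positive, Newton's second law for the whole system gives 87.462 − 26.730 = (10 + 3) a, so a = 60.732 / 13 = 4.6717 m/s².

4.67 m/s²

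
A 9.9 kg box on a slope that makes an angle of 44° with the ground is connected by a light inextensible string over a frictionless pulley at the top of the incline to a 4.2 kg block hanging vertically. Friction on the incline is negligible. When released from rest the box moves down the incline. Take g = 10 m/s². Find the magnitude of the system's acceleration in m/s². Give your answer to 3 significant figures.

For the box on the incline: the weight component along the slope is m₁g sin 44° = 9.9 × 10 × 0.6947 = 68.775 N and the normal force is N = m₁g cos 44° = 71.215 N.
Newton's second law for the box (down-slope positive): 68.775 − T = 9.9 a. For the hanging block (upward positive): T − 4.2 × 10 = 4.2 a.
Adding the two equations eliminates T: 26.775 = 14.1 a, so a = 1.8989 m/s².

1.90 m/s²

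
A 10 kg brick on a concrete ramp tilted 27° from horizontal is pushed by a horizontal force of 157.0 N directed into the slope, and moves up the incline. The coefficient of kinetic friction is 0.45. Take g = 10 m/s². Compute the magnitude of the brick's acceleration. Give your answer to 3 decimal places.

2.232 m/s²

The horizontal push has components F cos 27° = 157.0 × 0.8910 = 139.887 N up the incline and F sin 27° = 157.0 × 0.4540 = 71.278 N pressing into the surface.
The normal force is therefore N = mg cos 27° + F sin 27° = 89.100 + 71.278 = 160.378 N, and kinetic friction down the slope is μN = 0.45 × 160.378 = 72.170 N.
Along the incline: F cos 27° − mg sin 27° − μN = ma, so 139.887 − 45.400 − 72.170 = 10 a, giving a = 2.2317 m/s².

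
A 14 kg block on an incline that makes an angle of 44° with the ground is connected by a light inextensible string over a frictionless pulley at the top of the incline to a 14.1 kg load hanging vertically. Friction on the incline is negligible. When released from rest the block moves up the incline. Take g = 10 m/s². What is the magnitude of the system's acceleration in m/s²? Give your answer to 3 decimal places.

For the block on the incline: the weight component along the slope is m₁g sin 44° = 14 × 10 × 0.6947 = 97.258 N and the normal force is N = m₁g cos 44° = 100.708 N.
Newton's second law for the block (up-slope positive): T − 97.258 = 14 a. For the hanging load (downward positive): 14.1 × 10 − T = 14.1 a.
Adding the two equations eliminates T: 43.742 = 28.1 a, so a = 1.5567 m/s².

1.557 m/s²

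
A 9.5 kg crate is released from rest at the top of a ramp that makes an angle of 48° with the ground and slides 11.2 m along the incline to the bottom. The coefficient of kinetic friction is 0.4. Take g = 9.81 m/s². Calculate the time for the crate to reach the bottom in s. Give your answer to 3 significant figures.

The weight component along the incline is mg sin 48° = 69.257 N and the normal force is N = mg cos 48° = 62.360 N.
Friction up the slope is f = μN = 0.4 × 62.360 = 24.944 N, so the net downslope force is 69.257 − 24.944 = 44.313 N and a = 44.313 / 9.5 = 4.6645 m/s².
Starting from rest, L = ½at², so t = √(2L/a) = √(2 × 11.2 / 4.6645) = 2.1914 s.

2.19 s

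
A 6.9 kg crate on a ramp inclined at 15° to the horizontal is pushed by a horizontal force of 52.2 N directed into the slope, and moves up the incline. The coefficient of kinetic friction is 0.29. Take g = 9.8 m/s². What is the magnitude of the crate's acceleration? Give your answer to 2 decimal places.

1.46 m/s²

The horizontal push has components F cos 15° = 52.2 × 0.9659 = 50.420 N up the incline and F sin 15° = 52.2 × 0.2588 = 13.509 N pressing into the surface.
The normal force is therefore N = mg cos 15° + F sin 15° = 65.314 + 13.509 = 78.823 N, and kinetic friction down the slope is μN = 0.29 × 78.823 = 22.859 N.
Along the incline: F cos 15° − mg sin 15° − μN = ma, so 50.420 − 17.500 − 22.859 = 6.9 a, giving a = 1.4581 m/s².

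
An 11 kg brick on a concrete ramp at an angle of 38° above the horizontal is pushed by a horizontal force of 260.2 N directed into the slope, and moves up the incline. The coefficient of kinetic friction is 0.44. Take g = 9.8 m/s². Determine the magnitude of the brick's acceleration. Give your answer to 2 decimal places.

2.80 m/s²

The horizontal push has components F cos 38° = 260.2 × 0.7880 = 205.038 N up the incline and F sin 38° = 260.2 × 0.6157 = 160.205 N pressing into the surface.
The normal force is therefore N = mg cos 38° + F sin 38° = 84.946 + 160.205 = 245.151 N, and kinetic friction down the slope is μN = 0.44 × 245.151 = 107.866 N.
Along the incline: F cos 38° − mg sin 38° − μN = ma, so 205.038 − 66.372 − 107.866 = 11 a, giving a = 2.8000 m/s².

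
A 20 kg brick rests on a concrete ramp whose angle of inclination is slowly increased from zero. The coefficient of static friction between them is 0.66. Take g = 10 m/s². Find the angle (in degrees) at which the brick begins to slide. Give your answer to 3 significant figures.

33.4°

At the threshold of sliding, static friction is at its maximum μ_s N and exactly balances the weight component along the incline: mg sin θ = μ_s mg cos θ.
Hence tan θ = μ_s = 0.66, so θ = arctan(0.66) = 33.4248°.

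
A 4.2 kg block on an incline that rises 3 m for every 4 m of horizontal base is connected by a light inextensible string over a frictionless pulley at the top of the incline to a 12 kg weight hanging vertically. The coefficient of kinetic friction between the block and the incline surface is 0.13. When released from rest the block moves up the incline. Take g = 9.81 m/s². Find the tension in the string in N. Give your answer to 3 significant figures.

For the block on the incline: the weight component along the slope is m₁g sin 36.87° = 4.2 × 9.81 × 0.6000 = 24.721 N and the normal force is N = m₁g cos 36.87° = 32.962 N.
Kinetic friction opposes the block's motion up the incline: f = μN = 0.13 × 32.962 = 4.285 N acting down the slope.
Newton's second law for the block (up-slope positive): T − 24.721 − 4.285 = 4.2 a. For the hanging weight (downward positive): 12 × 9.81 − T = 12 a.
Adding the two equations eliminates T: 88.714 = 16.2 a, so a = 5.4762 m/s².
Then from the hanging weight's equation, T = 12 × (9.81 − 5.4762) = 52.006 N.

52.0 N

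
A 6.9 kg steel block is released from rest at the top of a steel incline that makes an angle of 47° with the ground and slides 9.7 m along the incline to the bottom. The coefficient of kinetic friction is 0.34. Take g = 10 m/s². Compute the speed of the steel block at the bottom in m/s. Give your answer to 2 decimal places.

The weight component along the incline is mg sin 47° = 50.463 N and the normal force is N = mg cos 47° = 47.058 N.
Friction up the slope is f = μN = 0.34 × 47.058 = 16.000 N, so the net downslope force is 50.463 − 16.000 = 34.463 N and a = 34.463 / 6.9 = 4.9946 m/s².
Starting from rest over a distance of 9.7 m, v² = 2aL = 2 × 4.9946 × 9.7 = 96.8952, so v = 9.8435 m/s.

9.84 m/s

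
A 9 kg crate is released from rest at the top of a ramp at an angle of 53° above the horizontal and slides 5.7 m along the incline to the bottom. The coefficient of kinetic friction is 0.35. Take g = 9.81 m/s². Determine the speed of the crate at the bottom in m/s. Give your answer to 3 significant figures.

8.11 m/s

The weight component along the incline is mg sin 53° = 70.512 N and the normal force is N = mg cos 53° = 53.134 N.
Friction up the slope is f = μN = 0.35 × 53.134 = 18.597 N, so the net downslope force is 70.512 − 18.597 = 51.915 N and a = 51.915 / 9 = 5.7683 m/s².
Starting from rest over a distance of 5.7 m, v² = 2aL = 2 × 5.7683 × 5.7 = 65.7586, so v = 8.1092 m/s.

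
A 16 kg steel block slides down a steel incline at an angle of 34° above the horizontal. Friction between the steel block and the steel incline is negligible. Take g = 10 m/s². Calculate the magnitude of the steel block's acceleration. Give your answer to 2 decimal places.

5.59 m/s²

Resolving the weight along the incline: the component pulling the steel block down the slope is mg sin 34° = 16 × 10 × 0.5592 = 89.472 N, and the normal force is N = mg cos 34° = 16 × 10 × 0.8290 = 132.640 N.
With no friction the net force along the incline is 89.472 N, so a = g sin 34° = 89.472 / 16 = 5.5920 m/s².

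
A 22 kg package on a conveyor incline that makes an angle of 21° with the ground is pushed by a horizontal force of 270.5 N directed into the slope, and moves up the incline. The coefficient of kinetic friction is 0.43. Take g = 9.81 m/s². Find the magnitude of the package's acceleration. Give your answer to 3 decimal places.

The horizontal push has components F cos 21° = 270.5 × 0.9336 = 252.539 N up the incline and F sin 21° = 270.5 × 0.3584 = 96.947 N pressing into the surface.
The normal force is therefore N = mg cos 21° + F sin 21° = 201.490 + 96.947 = 298.437 N, and kinetic friction down the slope is μN = 0.43 × 298.437 = 128.328 N.
Along the incline: F cos 21° − mg sin 21° − μN = ma, so 252.539 − 77.350 − 128.328 = 22 a, giving a = 2.1300 m/s².

2.130 m/s²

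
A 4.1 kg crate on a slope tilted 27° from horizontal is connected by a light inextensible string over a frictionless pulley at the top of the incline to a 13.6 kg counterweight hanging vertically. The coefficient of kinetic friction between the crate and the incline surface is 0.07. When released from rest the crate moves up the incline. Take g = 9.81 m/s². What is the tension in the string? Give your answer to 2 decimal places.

46.86 N

For the crate on the incline: the weight component along the slope is m₁g sin 27° = 4.1 × 9.81 × 0.4540 = 18.260 N and the normal force is N = m₁g cos 27° = 35.837 N.
Kinetic friction opposes the crate's motion up the incline: f = μN = 0.07 × 35.837 = 2.509 N acting down the slope.
Newton's second law for the crate (up-slope positive): T − 18.260 − 2.509 = 4.1 a. For the hanging counterweight (downward positive): 13.6 × 9.81 − T = 13.6 a.
Adding the two equations eliminates T: 112.647 = 17.7 a, so a = 6.3642 m/s².
Then from the hanging counterweight's equation, T = 13.6 × (9.81 − 6.3642) = 46.863 N.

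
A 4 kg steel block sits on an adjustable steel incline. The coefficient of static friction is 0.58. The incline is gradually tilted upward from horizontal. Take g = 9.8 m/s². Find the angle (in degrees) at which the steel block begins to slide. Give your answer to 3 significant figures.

At the threshold of sliding, static friction is at its maximum μ_s N and exactly balances the weight component along the incline: mg sin θ = μ_s mg cos θ.
Hence tan θ = μ_s = 0.58, so θ = arctan(0.58) = 30.1137°.

30.1°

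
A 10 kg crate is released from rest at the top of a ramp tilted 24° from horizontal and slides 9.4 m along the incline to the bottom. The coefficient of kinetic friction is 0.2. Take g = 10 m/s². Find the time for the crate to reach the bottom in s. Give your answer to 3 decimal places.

The weight component along the incline is mg sin 24° = 40.674 N and the normal force is N = mg cos 24° = 91.355 N.
Friction up the slope is f = μN = 0.2 × 91.355 = 18.271 N, so the net downslope force is 40.674 − 18.271 = 22.403 N and a = 22.403 / 10 = 2.2403 m/s².
Starting from rest, L = ½at², so t = √(2L/a) = √(2 × 9.4 / 2.2403) = 2.8968 s.

2.897 s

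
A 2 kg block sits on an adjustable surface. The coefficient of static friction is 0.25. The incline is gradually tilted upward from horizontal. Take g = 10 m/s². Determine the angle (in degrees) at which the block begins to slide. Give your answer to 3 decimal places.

14.036°

At the threshold of sliding, static friction is at its maximum μ_s N and exactly balances the weight component along the incline: mg sin θ = μ_s mg cos θ.
Hence tan θ = μ_s = 0.25, so θ = arctan(0.25) = 14.0362°.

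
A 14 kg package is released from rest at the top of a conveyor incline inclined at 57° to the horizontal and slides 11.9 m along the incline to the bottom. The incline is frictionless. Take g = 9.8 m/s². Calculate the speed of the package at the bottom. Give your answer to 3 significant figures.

The weight component along the incline is mg sin 57° = 115.066 N and the normal force is N = mg cos 57° = 74.724 N.
With no friction, a = g sin 57° = 8.2190 m/s².
Starting from rest over a distance of 11.9 m, v² = 2aL = 2 × 8.2190 × 11.9 = 195.6122, so v = 13.9861 m/s.

14.0 m/s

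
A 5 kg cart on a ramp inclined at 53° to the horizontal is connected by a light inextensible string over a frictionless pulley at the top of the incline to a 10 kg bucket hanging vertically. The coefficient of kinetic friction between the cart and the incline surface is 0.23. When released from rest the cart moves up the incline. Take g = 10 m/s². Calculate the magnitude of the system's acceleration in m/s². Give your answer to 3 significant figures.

For the cart on the incline: the weight component along the slope is m₁g sin 53° = 5 × 10 × 0.7986 = 39.930 N and the normal force is N = m₁g cos 53° = 30.091 N.
Kinetic friction opposes the cart's motion up the incline: f = μN = 0.23 × 30.091 = 6.921 N acting down the slope.
Newton's second law for the cart (up-slope positive): T − 39.930 − 6.921 = 5 a. For the hanging bucket (downward positive): 10 × 10 − T = 10 a.
Adding the two equations eliminates T: 53.149 = 15 a, so a = 3.5433 m/s².

3.54 m/s²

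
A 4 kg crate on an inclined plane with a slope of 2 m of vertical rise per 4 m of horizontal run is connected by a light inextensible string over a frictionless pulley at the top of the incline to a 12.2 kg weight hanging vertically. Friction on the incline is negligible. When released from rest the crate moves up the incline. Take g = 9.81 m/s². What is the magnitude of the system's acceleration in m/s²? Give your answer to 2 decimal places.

For the crate on the incline: the weight component along the slope is m₁g sin 26.57° = 4 × 9.81 × 0.4472 = 17.548 N and the normal force is N = m₁g cos 26.57° = 35.097 N.
Newton's second law for the crate (up-slope positive): T − 17.548 = 4 a. For the hanging weight (downward positive): 12.2 × 9.81 − T = 12.2 a.
Adding the two equations eliminates T: 102.134 = 16.2 a, so a = 6.3046 m/s².

6.30 m/s²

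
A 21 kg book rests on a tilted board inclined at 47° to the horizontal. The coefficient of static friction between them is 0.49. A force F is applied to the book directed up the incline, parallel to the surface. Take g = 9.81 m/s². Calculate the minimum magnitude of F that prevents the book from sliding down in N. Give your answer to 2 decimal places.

81.82 N

The normal force is N = mg cos 47° = 140.498 N. With F at its minimum the book is on the verge of sliding down, so static friction is at its maximum μ_s N = 0.49 × 140.498 = 68.844 N and acts up the slope.
Equilibrium along the incline: F + μ_s N = mg sin 47°, so F = 150.666 − 68.844 = 81.822 N.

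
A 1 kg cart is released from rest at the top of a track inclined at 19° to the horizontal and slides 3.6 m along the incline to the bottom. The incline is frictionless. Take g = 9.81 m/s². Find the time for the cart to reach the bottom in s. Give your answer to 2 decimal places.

1.50 s

The weight component along the incline is mg sin 19° = 3.194 N and the normal force is N = mg cos 19° = 9.276 N.
With no friction, a = g sin 19° = 3.1938 m/s².
Starting from rest, L = ½at², so t = √(2L/a) = √(2 × 3.6 / 3.1938) = 1.5015 s.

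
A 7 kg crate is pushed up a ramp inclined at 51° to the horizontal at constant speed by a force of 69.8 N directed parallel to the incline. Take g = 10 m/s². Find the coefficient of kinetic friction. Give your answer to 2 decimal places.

0.35

At constant speed ΣF = 0 along the incline. The applied 69.8 N acts up the slope; the weight component mg sin 51° = 54.400 N and kinetic friction μN both act down the slope.
So 69.8 = 54.400 + μ × 44.052, giving μ = (69.8 − 54.400) / 44.052 = 0.3496.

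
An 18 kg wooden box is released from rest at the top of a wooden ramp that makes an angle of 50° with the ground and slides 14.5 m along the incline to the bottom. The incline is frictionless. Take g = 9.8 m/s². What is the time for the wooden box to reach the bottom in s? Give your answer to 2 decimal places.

1.97 s

The weight component along the incline is mg sin 50° = 135.130 N and the normal force is N = mg cos 50° = 113.388 N.
With no friction, a = g sin 50° = 7.5072 m/s².
Starting from rest, L = ½at², so t = √(2L/a) = √(2 × 14.5 / 7.5072) = 1.9654 s.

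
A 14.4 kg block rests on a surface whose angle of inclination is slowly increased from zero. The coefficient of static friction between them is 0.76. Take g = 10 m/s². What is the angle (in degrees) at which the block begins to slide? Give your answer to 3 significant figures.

At the threshold of sliding, static friction is at its maximum μ_s N and exactly balances the weight component along the incline: mg sin θ = μ_s mg cos θ.
Hence tan θ = μ_s = 0.76, so θ = arctan(0.76) = 37.2348°.

37.2°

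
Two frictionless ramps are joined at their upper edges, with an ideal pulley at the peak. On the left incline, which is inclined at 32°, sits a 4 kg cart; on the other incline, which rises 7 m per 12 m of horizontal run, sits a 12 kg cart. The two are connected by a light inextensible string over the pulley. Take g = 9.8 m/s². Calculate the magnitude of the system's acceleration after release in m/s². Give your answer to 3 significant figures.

2.41 m/s²

Resolve each weight along its own incline: the 4 kg mass has component 4 × 9.8 × sin 32° = 20.773 N down its slope, and the 12 kg mass has 12 × 9.8 × sin 30.26° = 59.255 N down its slope.
The 12 kg side's 59.255 N exceeds the other side's 20.773 N, so that mass slides down and the 4 kg mass slides up. Taking that direction as positive, Newton's second law for the whole system gives 59.255 − 20.773 = (4 + 12) a, so a = 38.482 / 16 = 2.4051 m/s².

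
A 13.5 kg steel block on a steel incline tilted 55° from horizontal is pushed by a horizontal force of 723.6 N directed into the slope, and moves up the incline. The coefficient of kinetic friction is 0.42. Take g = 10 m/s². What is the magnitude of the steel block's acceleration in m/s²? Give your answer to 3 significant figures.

The horizontal push has components F cos 55° = 723.6 × 0.5736 = 415.057 N up the incline and F sin 55° = 723.6 × 0.8192 = 592.773 N pressing into the surface.
The normal force is therefore N = mg cos 55° + F sin 55° = 77.436 + 592.773 = 670.209 N, and kinetic friction down the slope is μN = 0.42 × 670.209 = 281.488 N.
Along the incline: F cos 55° − mg sin 55° − μN = ma, so 415.057 − 110.592 − 281.488 = 13.5 a, giving a = 1.7020 m/s².

1.70 m/s²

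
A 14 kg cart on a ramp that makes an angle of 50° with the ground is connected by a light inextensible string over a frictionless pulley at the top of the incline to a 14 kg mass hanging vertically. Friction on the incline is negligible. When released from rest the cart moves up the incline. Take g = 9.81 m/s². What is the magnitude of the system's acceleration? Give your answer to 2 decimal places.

1.15 m/s²

For the cart on the incline: the weight component along the slope is m₁g sin 50° = 14 × 9.81 × 0.7660 = 105.202 N and the normal force is N = m₁g cos 50° = 88.280 N.
Newton's second law for the cart (up-slope positive): T − 105.202 = 14 a. For the hanging mass (downward positive): 14 × 9.81 − T = 14 a.
Adding the two equations eliminates T: 32.138 = 28 a, so a = 1.1478 m/s².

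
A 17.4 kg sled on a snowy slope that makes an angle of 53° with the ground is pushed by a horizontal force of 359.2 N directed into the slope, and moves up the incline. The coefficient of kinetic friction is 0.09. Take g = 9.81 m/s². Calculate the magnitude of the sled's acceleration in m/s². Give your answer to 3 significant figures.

2.57 m/s²

The horizontal push has components F cos 53° = 359.2 × 0.6018 = 216.167 N up the incline and F sin 53° = 359.2 × 0.7986 = 286.857 N pressing into the surface.
The normal force is therefore N = mg cos 53° + F sin 53° = 102.724 + 286.857 = 389.581 N, and kinetic friction down the slope is μN = 0.09 × 389.581 = 35.062 N.
Along the incline: F cos 53° − mg sin 53° − μN = ma, so 216.167 − 136.316 − 35.062 = 17.4 a, giving a = 2.5741 m/s².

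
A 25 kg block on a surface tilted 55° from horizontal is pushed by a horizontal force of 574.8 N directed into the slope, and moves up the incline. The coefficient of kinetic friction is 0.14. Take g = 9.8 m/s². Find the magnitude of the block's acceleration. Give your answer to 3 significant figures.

1.74 m/s²

The horizontal push has components F cos 55° = 574.8 × 0.5736 = 329.705 N up the incline and F sin 55° = 574.8 × 0.8192 = 470.876 N pressing into the surface.
The normal force is therefore N = mg cos 55° + F sin 55° = 140.532 + 470.876 = 611.408 N, and kinetic friction down the slope is μN = 0.14 × 611.408 = 85.597 N.
Along the incline: F cos 55° − mg sin 55° − μN = ma, so 329.705 − 200.704 − 85.597 = 25 a, giving a = 1.7362 m/s².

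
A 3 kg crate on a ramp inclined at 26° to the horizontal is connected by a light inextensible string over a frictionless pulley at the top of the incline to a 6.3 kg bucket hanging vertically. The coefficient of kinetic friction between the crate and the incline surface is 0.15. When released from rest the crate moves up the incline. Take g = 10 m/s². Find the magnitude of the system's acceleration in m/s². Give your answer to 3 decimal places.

4.925 m/s²

For the crate on the incline: the weight component along the slope is m₁g sin 26° = 3 × 10 × 0.4384 = 13.152 N and the normal force is N = m₁g cos 26° = 26.964 N.
Kinetic friction opposes the crate's motion up the incline: f = μN = 0.15 × 26.964 = 4.045 N acting down the slope.
Newton's second law for the crate (up-slope positive): T − 13.152 − 4.045 = 3 a. For the hanging bucket (downward positive): 6.3 × 10 − T = 6.3 a.
Adding the two equations eliminates T: 45.803 = 9.3 a, so a = 4.9251 m/s².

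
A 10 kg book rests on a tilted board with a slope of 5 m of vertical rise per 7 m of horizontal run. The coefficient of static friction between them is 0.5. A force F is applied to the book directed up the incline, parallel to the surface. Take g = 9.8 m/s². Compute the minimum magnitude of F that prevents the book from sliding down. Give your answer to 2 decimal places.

The normal force is N = mg cos 35.54° = 79.746 N. With F at its minimum the book is on the verge of sliding down, so static friction is at its maximum μ_s N = 0.5 × 79.746 = 39.873 N and acts up the slope.
Equilibrium along the incline: F + μ_s N = mg sin 35.54°, so F = 56.961 − 39.873 = 17.088 N.

17.09 N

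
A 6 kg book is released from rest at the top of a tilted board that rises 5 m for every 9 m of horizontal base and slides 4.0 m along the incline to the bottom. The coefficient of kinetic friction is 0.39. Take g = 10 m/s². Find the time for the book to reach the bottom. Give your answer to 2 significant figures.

The weight component along the incline is mg sin 29.05° = 29.139 N and the normal force is N = mg cos 29.05° = 52.449 N.
Friction up the slope is f = μN = 0.39 × 52.449 = 20.455 N, so the net downslope force is 29.139 − 20.455 = 8.684 N and a = 8.684 / 6 = 1.4473 m/s².
Starting from rest, L = ½at², so t = √(2L/a) = √(2 × 4.0 / 1.4473) = 2.3511 s.

2.4 s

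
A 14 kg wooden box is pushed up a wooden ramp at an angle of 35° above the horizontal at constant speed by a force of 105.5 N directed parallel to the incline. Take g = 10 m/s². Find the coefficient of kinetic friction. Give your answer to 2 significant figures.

At constant speed ΣF = 0 along the incline. The applied 105.5 N acts up the slope; the weight component mg sin 35° = 80.301 N and kinetic friction μN both act down the slope.
So 105.5 = 80.301 + μ × 114.681, giving μ = (105.5 − 80.301) / 114.681 = 0.2197.

0.22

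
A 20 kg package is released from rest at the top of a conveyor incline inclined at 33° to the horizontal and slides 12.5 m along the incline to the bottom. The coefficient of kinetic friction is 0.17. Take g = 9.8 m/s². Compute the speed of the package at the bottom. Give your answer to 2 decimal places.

9.93 m/s

The weight component along the incline is mg sin 33° = 106.749 N and the normal force is N = mg cos 33° = 164.379 N.
Friction up the slope is f = μN = 0.17 × 164.379 = 27.944 N, so the net downslope force is 106.749 − 27.944 = 78.805 N and a = 78.805 / 20 = 3.9403 m/s².
Starting from rest over a distance of 12.5 m, v² = 2aL = 2 × 3.9403 × 12.5 = 98.5075, so v = 9.9251 m/s.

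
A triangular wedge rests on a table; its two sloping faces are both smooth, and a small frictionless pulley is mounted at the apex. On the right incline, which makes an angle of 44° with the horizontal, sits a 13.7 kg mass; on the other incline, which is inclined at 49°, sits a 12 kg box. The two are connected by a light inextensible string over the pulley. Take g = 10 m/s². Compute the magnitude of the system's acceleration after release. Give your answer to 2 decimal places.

0.18 m/s²

Resolve each weight along its own incline: the 13.7 kg mass has component 13.7 × 10 × sin 44° = 95.168 N down its slope, and the 12 kg mass has 12 × 10 × sin 49° = 90.565 N down its slope.
The 13.7 kg side's 95.168 N exceeds the other side's 90.565 N, so that mass slides down and the 12 kg mass slides up. Taking that direction as positive, Newton's second law for the whole system gives 95.168 − 90.565 = (13.7 + 12) a, so a = 4.603 / 25.7 = 0.1791 m/s².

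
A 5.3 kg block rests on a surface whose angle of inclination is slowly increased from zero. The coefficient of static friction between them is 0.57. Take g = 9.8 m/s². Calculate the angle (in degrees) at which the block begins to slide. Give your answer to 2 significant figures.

At the threshold of sliding, static friction is at its maximum μ_s N and exactly balances the weight component along the incline: mg sin θ = μ_s mg cos θ.
Hence tan θ = μ_s = 0.57, so θ = arctan(0.57) = 29.6831°.

30°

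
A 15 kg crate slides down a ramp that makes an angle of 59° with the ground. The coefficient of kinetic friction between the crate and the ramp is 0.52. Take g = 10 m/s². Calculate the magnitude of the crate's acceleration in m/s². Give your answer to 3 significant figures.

Resolving the weight along the incline: the component pulling the crate down the slope is mg sin 59° = 15 × 10 × 0.8572 = 128.580 N, and the normal force is N = mg cos 59° = 15 × 10 × 0.5150 = 77.250 N.
Kinetic friction acts up the slope with magnitude f = μN = 0.52 × 77.250 = 40.170 N.
Net force along the incline is 128.580 − 40.170 = 88.410 N, so a = 88.410 / 15 = 5.8940 m/s².

5.89 m/s²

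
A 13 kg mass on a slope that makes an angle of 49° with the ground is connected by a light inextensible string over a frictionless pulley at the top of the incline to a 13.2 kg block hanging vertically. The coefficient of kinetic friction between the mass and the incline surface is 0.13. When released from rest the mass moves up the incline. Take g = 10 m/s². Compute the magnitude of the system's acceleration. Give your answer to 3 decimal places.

0.870 m/s²

For the mass on the incline: the weight component along the slope is m₁g sin 49° = 13 × 10 × 0.7547 = 98.111 N and the normal force is N = m₁g cos 49° = 85.288 N.
Kinetic friction opposes the mass's motion up the incline: f = μN = 0.13 × 85.288 = 11.087 N acting down the slope.
Newton's second law for the mass (up-slope positive): T − 98.111 − 11.087 = 13 a. For the hanging block (downward positive): 13.2 × 10 − T = 13.2 a.
Adding the two equations eliminates T: 22.802 = 26.2 a, so a = 0.8703 m/s².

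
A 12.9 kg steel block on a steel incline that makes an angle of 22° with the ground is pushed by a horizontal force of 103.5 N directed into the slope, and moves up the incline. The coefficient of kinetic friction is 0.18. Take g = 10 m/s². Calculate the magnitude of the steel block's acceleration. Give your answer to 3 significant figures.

1.48 m/s²

The horizontal push has components F cos 22° = 103.5 × 0.9272 = 95.965 N up the incline and F sin 22° = 103.5 × 0.3746 = 38.771 N pressing into the surface.
The normal force is therefore N = mg cos 22° + F sin 22° = 119.609 + 38.771 = 158.380 N, and kinetic friction down the slope is μN = 0.18 × 158.380 = 28.508 N.
Along the incline: F cos 22° − mg sin 22° − μN = ma, so 95.965 − 48.323 − 28.508 = 12.9 a, giving a = 1.4833 m/s².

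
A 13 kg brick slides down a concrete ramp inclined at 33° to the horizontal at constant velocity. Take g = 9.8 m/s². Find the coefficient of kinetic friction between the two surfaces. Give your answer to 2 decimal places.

0.65

At constant velocity the net force along the incline is zero: mg sin 33° = μ mg cos 33°.
So μ = tan 33° = 0.5446 / 0.8387 = 0.6493.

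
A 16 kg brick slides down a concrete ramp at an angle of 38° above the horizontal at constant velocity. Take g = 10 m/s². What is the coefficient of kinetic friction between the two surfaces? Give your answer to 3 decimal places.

At constant velocity the net force along the incline is zero: mg sin 38° = μ mg cos 38°.
So μ = tan 38° = 0.6157 / 0.7880 = 0.7813.

0.781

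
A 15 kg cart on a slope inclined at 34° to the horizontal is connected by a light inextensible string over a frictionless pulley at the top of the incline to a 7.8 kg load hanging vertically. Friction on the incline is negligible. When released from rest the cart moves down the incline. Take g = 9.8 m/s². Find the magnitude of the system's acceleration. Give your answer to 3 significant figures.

For the cart on the incline: the weight component along the slope is m₁g sin 34° = 15 × 9.8 × 0.5592 = 82.202 N and the normal force is N = m₁g cos 34° = 121.869 N.
Newton's second law for the cart (down-slope positive): 82.202 − T = 15 a. For the hanging load (upward positive): T − 7.8 × 9.8 = 7.8 a.
Adding the two equations eliminates T: 5.762 = 22.8 a, so a = 0.2527 m/s².

0.253 m/s²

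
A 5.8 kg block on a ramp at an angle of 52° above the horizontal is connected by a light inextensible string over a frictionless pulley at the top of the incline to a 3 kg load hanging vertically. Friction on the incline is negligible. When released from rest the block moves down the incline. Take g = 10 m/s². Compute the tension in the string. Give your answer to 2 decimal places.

35.35 N

For the block on the incline: the weight component along the slope is m₁g sin 52° = 5.8 × 10 × 0.7880 = 45.704 N and the normal force is N = m₁g cos 52° = 35.708 N.
Newton's second law for the block (down-slope positive): 45.704 − T = 5.8 a. For the hanging load (upward positive): T − 3 × 10 = 3 a.
Adding the two equations eliminates T: 15.704 = 8.8 a, so a = 1.7845 m/s².
Then from the hanging load's equation, T = 3 × (10 + 1.7845) = 35.353 N.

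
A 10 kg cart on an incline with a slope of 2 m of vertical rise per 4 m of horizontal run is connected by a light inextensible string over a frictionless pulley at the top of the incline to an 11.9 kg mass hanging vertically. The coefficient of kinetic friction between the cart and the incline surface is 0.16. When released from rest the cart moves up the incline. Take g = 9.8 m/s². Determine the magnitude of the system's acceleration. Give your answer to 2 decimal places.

2.68 m/s²

For the cart on the incline: the weight component along the slope is m₁g sin 26.57° = 10 × 9.8 × 0.4472 = 43.826 N and the normal force is N = m₁g cos 26.57° = 87.654 N.
Kinetic friction opposes the cart's motion up the incline: f = μN = 0.16 × 87.654 = 14.025 N acting down the slope.
Newton's second law for the cart (up-slope positive): T − 43.826 − 14.025 = 10 a. For the hanging mass (downward positive): 11.9 × 9.8 − T = 11.9 a.
Adding the two equations eliminates T: 58.769 = 21.9 a, so a = 2.6835 m/s².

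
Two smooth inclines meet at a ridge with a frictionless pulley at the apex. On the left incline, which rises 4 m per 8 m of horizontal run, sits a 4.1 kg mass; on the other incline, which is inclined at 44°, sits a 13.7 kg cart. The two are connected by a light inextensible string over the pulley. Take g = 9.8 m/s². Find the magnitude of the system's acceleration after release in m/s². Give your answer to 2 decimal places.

Resolve each weight along its own incline: the 4.1 kg mass has component 4.1 × 9.8 × sin 26.57° = 17.969 N down its slope, and the 13.7 kg mass has 13.7 × 9.8 × sin 44° = 93.265 N down its slope.
The 13.7 kg side's 93.265 N exceeds the other side's 17.969 N, so that mass slides down and the 4.1 kg mass slides up. Taking that direction as positive, Newton's second law for the whole system gives 93.265 − 17.969 = (4.1 + 13.7) a, so a = 75.296 / 17.8 = 4.2301 m/s².

4.23 m/s²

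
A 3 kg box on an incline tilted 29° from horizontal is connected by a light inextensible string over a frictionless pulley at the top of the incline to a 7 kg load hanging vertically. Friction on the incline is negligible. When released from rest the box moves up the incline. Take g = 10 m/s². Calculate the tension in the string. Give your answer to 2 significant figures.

For the box on the incline: the weight component along the slope is m₁g sin 29° = 3 × 10 × 0.4848 = 14.544 N and the normal force is N = m₁g cos 29° = 26.239 N.
Newton's second law for the box (up-slope positive): T − 14.544 = 3 a. For the hanging load (downward positive): 7 × 10 − T = 7 a.
Adding the two equations eliminates T: 55.456 = 10 a, so a = 5.5456 m/s².
Then from the hanging load's equation, T = 7 × (10 − 5.5456) = 31.181 N.

31 N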